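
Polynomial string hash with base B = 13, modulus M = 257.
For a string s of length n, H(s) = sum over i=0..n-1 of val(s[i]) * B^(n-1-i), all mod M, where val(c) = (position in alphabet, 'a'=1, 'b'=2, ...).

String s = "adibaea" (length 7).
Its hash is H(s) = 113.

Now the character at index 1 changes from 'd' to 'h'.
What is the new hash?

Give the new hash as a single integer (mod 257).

Answer: 82

Derivation:
val('d') = 4, val('h') = 8
Position k = 1, exponent = n-1-k = 5
B^5 mod M = 13^5 mod 257 = 185
Delta = (8 - 4) * 185 mod 257 = 226
New hash = (113 + 226) mod 257 = 82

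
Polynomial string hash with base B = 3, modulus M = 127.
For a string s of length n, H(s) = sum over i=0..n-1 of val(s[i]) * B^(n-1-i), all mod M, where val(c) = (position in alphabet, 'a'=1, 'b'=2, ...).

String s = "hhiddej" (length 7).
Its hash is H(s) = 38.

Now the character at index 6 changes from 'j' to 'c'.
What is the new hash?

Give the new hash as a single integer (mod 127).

Answer: 31

Derivation:
val('j') = 10, val('c') = 3
Position k = 6, exponent = n-1-k = 0
B^0 mod M = 3^0 mod 127 = 1
Delta = (3 - 10) * 1 mod 127 = 120
New hash = (38 + 120) mod 127 = 31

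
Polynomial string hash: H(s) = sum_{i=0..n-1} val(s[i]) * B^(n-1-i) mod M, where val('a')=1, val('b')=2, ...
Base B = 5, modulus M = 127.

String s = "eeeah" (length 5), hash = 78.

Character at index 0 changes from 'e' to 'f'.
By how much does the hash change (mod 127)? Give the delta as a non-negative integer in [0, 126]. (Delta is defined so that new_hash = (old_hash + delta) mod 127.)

Delta formula: (val(new) - val(old)) * B^(n-1-k) mod M
  val('f') - val('e') = 6 - 5 = 1
  B^(n-1-k) = 5^4 mod 127 = 117
  Delta = 1 * 117 mod 127 = 117

Answer: 117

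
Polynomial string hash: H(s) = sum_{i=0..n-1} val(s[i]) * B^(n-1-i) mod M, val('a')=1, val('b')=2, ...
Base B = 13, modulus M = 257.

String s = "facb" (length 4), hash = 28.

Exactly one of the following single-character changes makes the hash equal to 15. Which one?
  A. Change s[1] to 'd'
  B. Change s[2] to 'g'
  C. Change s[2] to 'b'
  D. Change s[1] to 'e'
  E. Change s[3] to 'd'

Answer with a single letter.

Answer: C

Derivation:
Option A: s[1]='a'->'d', delta=(4-1)*13^2 mod 257 = 250, hash=28+250 mod 257 = 21
Option B: s[2]='c'->'g', delta=(7-3)*13^1 mod 257 = 52, hash=28+52 mod 257 = 80
Option C: s[2]='c'->'b', delta=(2-3)*13^1 mod 257 = 244, hash=28+244 mod 257 = 15 <-- target
Option D: s[1]='a'->'e', delta=(5-1)*13^2 mod 257 = 162, hash=28+162 mod 257 = 190
Option E: s[3]='b'->'d', delta=(4-2)*13^0 mod 257 = 2, hash=28+2 mod 257 = 30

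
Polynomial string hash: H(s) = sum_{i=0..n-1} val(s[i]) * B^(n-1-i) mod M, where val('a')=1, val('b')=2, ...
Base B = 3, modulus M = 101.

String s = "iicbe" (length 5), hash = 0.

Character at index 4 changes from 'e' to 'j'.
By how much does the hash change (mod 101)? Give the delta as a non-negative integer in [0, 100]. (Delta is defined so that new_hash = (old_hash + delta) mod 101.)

Answer: 5

Derivation:
Delta formula: (val(new) - val(old)) * B^(n-1-k) mod M
  val('j') - val('e') = 10 - 5 = 5
  B^(n-1-k) = 3^0 mod 101 = 1
  Delta = 5 * 1 mod 101 = 5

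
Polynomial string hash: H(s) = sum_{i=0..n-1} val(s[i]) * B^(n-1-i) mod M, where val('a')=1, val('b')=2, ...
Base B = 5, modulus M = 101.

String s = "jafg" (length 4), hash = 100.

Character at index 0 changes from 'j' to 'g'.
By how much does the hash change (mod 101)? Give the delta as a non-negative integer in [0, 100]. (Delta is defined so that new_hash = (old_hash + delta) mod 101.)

Delta formula: (val(new) - val(old)) * B^(n-1-k) mod M
  val('g') - val('j') = 7 - 10 = -3
  B^(n-1-k) = 5^3 mod 101 = 24
  Delta = -3 * 24 mod 101 = 29

Answer: 29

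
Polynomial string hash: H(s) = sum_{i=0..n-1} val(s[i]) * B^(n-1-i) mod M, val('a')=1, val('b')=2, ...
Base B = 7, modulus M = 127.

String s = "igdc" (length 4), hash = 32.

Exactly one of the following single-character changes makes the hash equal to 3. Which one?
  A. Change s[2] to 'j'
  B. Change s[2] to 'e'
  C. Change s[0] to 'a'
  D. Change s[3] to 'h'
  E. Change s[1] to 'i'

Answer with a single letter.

Answer: E

Derivation:
Option A: s[2]='d'->'j', delta=(10-4)*7^1 mod 127 = 42, hash=32+42 mod 127 = 74
Option B: s[2]='d'->'e', delta=(5-4)*7^1 mod 127 = 7, hash=32+7 mod 127 = 39
Option C: s[0]='i'->'a', delta=(1-9)*7^3 mod 127 = 50, hash=32+50 mod 127 = 82
Option D: s[3]='c'->'h', delta=(8-3)*7^0 mod 127 = 5, hash=32+5 mod 127 = 37
Option E: s[1]='g'->'i', delta=(9-7)*7^2 mod 127 = 98, hash=32+98 mod 127 = 3 <-- target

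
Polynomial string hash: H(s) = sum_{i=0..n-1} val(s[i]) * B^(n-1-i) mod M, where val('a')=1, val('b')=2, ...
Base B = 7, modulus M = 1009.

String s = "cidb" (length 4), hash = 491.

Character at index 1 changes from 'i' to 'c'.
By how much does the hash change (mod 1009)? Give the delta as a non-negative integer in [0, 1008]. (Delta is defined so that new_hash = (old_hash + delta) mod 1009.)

Answer: 715

Derivation:
Delta formula: (val(new) - val(old)) * B^(n-1-k) mod M
  val('c') - val('i') = 3 - 9 = -6
  B^(n-1-k) = 7^2 mod 1009 = 49
  Delta = -6 * 49 mod 1009 = 715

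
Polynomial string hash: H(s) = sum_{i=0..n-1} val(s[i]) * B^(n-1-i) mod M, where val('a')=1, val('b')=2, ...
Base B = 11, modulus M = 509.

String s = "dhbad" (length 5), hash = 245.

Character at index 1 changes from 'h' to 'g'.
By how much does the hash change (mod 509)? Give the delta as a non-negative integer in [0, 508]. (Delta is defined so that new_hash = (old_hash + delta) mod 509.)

Delta formula: (val(new) - val(old)) * B^(n-1-k) mod M
  val('g') - val('h') = 7 - 8 = -1
  B^(n-1-k) = 11^3 mod 509 = 313
  Delta = -1 * 313 mod 509 = 196

Answer: 196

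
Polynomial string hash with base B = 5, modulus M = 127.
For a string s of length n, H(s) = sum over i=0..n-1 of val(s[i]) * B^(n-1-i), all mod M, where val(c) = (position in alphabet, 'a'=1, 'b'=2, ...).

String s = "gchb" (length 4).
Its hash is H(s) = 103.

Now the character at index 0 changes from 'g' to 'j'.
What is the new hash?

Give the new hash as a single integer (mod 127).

val('g') = 7, val('j') = 10
Position k = 0, exponent = n-1-k = 3
B^3 mod M = 5^3 mod 127 = 125
Delta = (10 - 7) * 125 mod 127 = 121
New hash = (103 + 121) mod 127 = 97

Answer: 97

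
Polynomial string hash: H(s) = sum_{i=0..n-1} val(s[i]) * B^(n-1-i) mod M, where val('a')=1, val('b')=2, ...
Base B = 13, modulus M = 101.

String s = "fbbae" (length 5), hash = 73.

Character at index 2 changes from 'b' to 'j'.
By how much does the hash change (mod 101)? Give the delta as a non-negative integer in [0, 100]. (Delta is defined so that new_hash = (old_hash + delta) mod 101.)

Answer: 39

Derivation:
Delta formula: (val(new) - val(old)) * B^(n-1-k) mod M
  val('j') - val('b') = 10 - 2 = 8
  B^(n-1-k) = 13^2 mod 101 = 68
  Delta = 8 * 68 mod 101 = 39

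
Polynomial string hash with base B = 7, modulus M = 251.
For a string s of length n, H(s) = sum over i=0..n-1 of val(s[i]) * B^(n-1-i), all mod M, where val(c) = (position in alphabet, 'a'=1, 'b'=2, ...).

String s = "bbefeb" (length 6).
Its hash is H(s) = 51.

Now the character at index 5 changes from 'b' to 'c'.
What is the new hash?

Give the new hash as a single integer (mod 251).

Answer: 52

Derivation:
val('b') = 2, val('c') = 3
Position k = 5, exponent = n-1-k = 0
B^0 mod M = 7^0 mod 251 = 1
Delta = (3 - 2) * 1 mod 251 = 1
New hash = (51 + 1) mod 251 = 52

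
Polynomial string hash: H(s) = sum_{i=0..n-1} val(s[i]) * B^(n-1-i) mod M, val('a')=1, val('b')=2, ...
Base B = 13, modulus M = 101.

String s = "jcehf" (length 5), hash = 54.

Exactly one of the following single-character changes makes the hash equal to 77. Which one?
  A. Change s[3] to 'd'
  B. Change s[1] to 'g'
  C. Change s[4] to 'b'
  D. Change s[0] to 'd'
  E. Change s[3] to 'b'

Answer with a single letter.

Option A: s[3]='h'->'d', delta=(4-8)*13^1 mod 101 = 49, hash=54+49 mod 101 = 2
Option B: s[1]='c'->'g', delta=(7-3)*13^3 mod 101 = 1, hash=54+1 mod 101 = 55
Option C: s[4]='f'->'b', delta=(2-6)*13^0 mod 101 = 97, hash=54+97 mod 101 = 50
Option D: s[0]='j'->'d', delta=(4-10)*13^4 mod 101 = 31, hash=54+31 mod 101 = 85
Option E: s[3]='h'->'b', delta=(2-8)*13^1 mod 101 = 23, hash=54+23 mod 101 = 77 <-- target

Answer: E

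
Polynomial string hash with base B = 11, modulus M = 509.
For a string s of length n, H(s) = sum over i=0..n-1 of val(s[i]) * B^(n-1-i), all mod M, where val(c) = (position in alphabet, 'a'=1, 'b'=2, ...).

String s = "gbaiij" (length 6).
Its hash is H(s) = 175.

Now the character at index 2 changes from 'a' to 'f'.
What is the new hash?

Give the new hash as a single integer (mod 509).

val('a') = 1, val('f') = 6
Position k = 2, exponent = n-1-k = 3
B^3 mod M = 11^3 mod 509 = 313
Delta = (6 - 1) * 313 mod 509 = 38
New hash = (175 + 38) mod 509 = 213

Answer: 213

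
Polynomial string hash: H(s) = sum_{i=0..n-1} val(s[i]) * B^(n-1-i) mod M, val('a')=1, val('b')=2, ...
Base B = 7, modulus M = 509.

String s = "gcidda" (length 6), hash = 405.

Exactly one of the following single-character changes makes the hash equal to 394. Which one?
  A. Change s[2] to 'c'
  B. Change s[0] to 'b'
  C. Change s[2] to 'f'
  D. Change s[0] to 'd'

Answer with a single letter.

Option A: s[2]='i'->'c', delta=(3-9)*7^3 mod 509 = 487, hash=405+487 mod 509 = 383
Option B: s[0]='g'->'b', delta=(2-7)*7^5 mod 509 = 459, hash=405+459 mod 509 = 355
Option C: s[2]='i'->'f', delta=(6-9)*7^3 mod 509 = 498, hash=405+498 mod 509 = 394 <-- target
Option D: s[0]='g'->'d', delta=(4-7)*7^5 mod 509 = 479, hash=405+479 mod 509 = 375

Answer: C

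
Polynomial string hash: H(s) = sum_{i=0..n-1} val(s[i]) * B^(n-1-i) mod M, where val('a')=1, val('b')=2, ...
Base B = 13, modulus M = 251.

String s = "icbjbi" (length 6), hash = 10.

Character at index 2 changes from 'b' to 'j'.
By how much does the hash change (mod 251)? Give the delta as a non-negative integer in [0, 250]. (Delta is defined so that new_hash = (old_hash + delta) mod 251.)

Delta formula: (val(new) - val(old)) * B^(n-1-k) mod M
  val('j') - val('b') = 10 - 2 = 8
  B^(n-1-k) = 13^3 mod 251 = 189
  Delta = 8 * 189 mod 251 = 6

Answer: 6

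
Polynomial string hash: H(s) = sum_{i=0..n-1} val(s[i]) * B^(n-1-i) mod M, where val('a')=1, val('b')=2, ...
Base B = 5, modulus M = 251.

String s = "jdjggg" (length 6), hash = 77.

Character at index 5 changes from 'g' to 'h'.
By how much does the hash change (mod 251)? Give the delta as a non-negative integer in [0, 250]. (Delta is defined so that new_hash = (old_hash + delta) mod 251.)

Answer: 1

Derivation:
Delta formula: (val(new) - val(old)) * B^(n-1-k) mod M
  val('h') - val('g') = 8 - 7 = 1
  B^(n-1-k) = 5^0 mod 251 = 1
  Delta = 1 * 1 mod 251 = 1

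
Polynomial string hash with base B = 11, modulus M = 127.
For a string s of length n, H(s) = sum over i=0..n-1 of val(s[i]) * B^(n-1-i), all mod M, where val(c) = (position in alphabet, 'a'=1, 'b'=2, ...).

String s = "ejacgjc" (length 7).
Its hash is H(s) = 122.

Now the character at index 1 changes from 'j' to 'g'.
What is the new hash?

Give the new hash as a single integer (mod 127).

Answer: 77

Derivation:
val('j') = 10, val('g') = 7
Position k = 1, exponent = n-1-k = 5
B^5 mod M = 11^5 mod 127 = 15
Delta = (7 - 10) * 15 mod 127 = 82
New hash = (122 + 82) mod 127 = 77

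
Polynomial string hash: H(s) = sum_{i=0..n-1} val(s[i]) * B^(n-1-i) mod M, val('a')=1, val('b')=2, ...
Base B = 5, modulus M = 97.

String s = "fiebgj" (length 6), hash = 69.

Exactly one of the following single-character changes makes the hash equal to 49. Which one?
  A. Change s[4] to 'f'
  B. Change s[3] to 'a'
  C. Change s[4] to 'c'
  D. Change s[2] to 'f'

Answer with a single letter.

Answer: C

Derivation:
Option A: s[4]='g'->'f', delta=(6-7)*5^1 mod 97 = 92, hash=69+92 mod 97 = 64
Option B: s[3]='b'->'a', delta=(1-2)*5^2 mod 97 = 72, hash=69+72 mod 97 = 44
Option C: s[4]='g'->'c', delta=(3-7)*5^1 mod 97 = 77, hash=69+77 mod 97 = 49 <-- target
Option D: s[2]='e'->'f', delta=(6-5)*5^3 mod 97 = 28, hash=69+28 mod 97 = 0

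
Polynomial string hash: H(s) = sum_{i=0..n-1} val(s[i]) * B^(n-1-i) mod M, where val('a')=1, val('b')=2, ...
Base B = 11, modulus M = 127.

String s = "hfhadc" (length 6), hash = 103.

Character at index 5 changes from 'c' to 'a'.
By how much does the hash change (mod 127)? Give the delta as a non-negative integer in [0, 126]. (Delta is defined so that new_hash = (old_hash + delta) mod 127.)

Answer: 125

Derivation:
Delta formula: (val(new) - val(old)) * B^(n-1-k) mod M
  val('a') - val('c') = 1 - 3 = -2
  B^(n-1-k) = 11^0 mod 127 = 1
  Delta = -2 * 1 mod 127 = 125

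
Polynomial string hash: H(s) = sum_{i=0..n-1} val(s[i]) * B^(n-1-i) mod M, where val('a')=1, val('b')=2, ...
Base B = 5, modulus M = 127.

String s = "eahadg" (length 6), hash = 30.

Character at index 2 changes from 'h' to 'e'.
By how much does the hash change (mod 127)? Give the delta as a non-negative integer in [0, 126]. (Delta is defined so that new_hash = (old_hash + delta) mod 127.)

Delta formula: (val(new) - val(old)) * B^(n-1-k) mod M
  val('e') - val('h') = 5 - 8 = -3
  B^(n-1-k) = 5^3 mod 127 = 125
  Delta = -3 * 125 mod 127 = 6

Answer: 6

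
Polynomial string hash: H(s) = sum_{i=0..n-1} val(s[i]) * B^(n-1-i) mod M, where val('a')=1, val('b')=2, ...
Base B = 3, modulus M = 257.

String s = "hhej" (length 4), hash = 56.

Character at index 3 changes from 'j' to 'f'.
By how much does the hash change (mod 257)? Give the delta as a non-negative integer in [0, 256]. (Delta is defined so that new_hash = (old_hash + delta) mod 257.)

Answer: 253

Derivation:
Delta formula: (val(new) - val(old)) * B^(n-1-k) mod M
  val('f') - val('j') = 6 - 10 = -4
  B^(n-1-k) = 3^0 mod 257 = 1
  Delta = -4 * 1 mod 257 = 253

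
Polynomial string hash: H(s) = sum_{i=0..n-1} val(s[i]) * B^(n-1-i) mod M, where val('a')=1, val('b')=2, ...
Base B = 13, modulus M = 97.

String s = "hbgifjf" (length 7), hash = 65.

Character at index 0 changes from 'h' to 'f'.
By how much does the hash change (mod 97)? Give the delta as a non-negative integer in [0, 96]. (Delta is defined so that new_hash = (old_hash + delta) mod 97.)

Answer: 16

Derivation:
Delta formula: (val(new) - val(old)) * B^(n-1-k) mod M
  val('f') - val('h') = 6 - 8 = -2
  B^(n-1-k) = 13^6 mod 97 = 89
  Delta = -2 * 89 mod 97 = 16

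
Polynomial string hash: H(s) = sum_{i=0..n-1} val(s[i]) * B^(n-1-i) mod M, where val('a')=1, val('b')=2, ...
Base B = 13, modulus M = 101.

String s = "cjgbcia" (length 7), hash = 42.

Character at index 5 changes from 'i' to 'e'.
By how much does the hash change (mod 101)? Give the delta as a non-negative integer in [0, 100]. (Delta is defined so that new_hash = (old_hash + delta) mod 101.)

Answer: 49

Derivation:
Delta formula: (val(new) - val(old)) * B^(n-1-k) mod M
  val('e') - val('i') = 5 - 9 = -4
  B^(n-1-k) = 13^1 mod 101 = 13
  Delta = -4 * 13 mod 101 = 49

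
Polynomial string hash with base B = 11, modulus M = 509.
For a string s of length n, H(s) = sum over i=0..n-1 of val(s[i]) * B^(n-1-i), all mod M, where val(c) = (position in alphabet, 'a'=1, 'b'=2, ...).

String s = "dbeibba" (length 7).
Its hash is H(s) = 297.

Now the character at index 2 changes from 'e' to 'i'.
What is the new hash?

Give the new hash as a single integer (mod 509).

val('e') = 5, val('i') = 9
Position k = 2, exponent = n-1-k = 4
B^4 mod M = 11^4 mod 509 = 389
Delta = (9 - 5) * 389 mod 509 = 29
New hash = (297 + 29) mod 509 = 326

Answer: 326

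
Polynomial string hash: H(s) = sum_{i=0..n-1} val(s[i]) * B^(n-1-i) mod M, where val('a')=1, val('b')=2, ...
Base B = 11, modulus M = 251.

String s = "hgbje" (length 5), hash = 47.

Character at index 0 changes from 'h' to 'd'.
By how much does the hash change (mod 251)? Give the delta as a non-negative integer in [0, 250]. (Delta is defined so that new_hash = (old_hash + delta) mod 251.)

Delta formula: (val(new) - val(old)) * B^(n-1-k) mod M
  val('d') - val('h') = 4 - 8 = -4
  B^(n-1-k) = 11^4 mod 251 = 83
  Delta = -4 * 83 mod 251 = 170

Answer: 170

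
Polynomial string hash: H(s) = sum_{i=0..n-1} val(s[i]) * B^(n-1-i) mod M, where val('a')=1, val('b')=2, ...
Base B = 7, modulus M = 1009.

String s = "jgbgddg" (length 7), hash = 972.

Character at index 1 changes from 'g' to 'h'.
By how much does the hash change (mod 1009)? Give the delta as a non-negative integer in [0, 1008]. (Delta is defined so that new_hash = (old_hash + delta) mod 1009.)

Answer: 663

Derivation:
Delta formula: (val(new) - val(old)) * B^(n-1-k) mod M
  val('h') - val('g') = 8 - 7 = 1
  B^(n-1-k) = 7^5 mod 1009 = 663
  Delta = 1 * 663 mod 1009 = 663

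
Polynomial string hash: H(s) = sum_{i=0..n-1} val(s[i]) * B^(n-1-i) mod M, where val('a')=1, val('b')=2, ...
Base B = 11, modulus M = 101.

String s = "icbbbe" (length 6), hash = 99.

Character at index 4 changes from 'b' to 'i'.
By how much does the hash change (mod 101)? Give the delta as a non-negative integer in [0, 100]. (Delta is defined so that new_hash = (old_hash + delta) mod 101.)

Answer: 77

Derivation:
Delta formula: (val(new) - val(old)) * B^(n-1-k) mod M
  val('i') - val('b') = 9 - 2 = 7
  B^(n-1-k) = 11^1 mod 101 = 11
  Delta = 7 * 11 mod 101 = 77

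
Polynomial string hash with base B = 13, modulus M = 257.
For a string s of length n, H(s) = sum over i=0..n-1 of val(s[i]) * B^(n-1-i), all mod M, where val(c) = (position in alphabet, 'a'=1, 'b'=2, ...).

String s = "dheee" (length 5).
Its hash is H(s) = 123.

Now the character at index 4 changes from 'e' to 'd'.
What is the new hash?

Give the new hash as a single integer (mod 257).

val('e') = 5, val('d') = 4
Position k = 4, exponent = n-1-k = 0
B^0 mod M = 13^0 mod 257 = 1
Delta = (4 - 5) * 1 mod 257 = 256
New hash = (123 + 256) mod 257 = 122

Answer: 122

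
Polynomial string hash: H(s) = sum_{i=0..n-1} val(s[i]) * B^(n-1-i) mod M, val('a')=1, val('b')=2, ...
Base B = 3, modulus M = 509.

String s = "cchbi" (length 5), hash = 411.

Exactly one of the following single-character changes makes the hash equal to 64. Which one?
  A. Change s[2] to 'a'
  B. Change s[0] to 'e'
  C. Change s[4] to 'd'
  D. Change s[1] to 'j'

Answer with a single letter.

Option A: s[2]='h'->'a', delta=(1-8)*3^2 mod 509 = 446, hash=411+446 mod 509 = 348
Option B: s[0]='c'->'e', delta=(5-3)*3^4 mod 509 = 162, hash=411+162 mod 509 = 64 <-- target
Option C: s[4]='i'->'d', delta=(4-9)*3^0 mod 509 = 504, hash=411+504 mod 509 = 406
Option D: s[1]='c'->'j', delta=(10-3)*3^3 mod 509 = 189, hash=411+189 mod 509 = 91

Answer: B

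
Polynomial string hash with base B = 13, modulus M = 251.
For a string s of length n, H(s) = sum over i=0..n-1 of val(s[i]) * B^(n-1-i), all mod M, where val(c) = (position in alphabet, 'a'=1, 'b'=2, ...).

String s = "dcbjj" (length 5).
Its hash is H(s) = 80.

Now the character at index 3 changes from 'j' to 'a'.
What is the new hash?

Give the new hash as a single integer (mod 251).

Answer: 214

Derivation:
val('j') = 10, val('a') = 1
Position k = 3, exponent = n-1-k = 1
B^1 mod M = 13^1 mod 251 = 13
Delta = (1 - 10) * 13 mod 251 = 134
New hash = (80 + 134) mod 251 = 214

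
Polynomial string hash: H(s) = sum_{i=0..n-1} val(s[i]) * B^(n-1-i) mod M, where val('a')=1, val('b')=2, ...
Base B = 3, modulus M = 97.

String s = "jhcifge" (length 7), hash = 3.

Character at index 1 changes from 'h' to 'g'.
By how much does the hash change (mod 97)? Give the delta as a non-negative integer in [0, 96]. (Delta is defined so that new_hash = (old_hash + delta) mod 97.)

Answer: 48

Derivation:
Delta formula: (val(new) - val(old)) * B^(n-1-k) mod M
  val('g') - val('h') = 7 - 8 = -1
  B^(n-1-k) = 3^5 mod 97 = 49
  Delta = -1 * 49 mod 97 = 48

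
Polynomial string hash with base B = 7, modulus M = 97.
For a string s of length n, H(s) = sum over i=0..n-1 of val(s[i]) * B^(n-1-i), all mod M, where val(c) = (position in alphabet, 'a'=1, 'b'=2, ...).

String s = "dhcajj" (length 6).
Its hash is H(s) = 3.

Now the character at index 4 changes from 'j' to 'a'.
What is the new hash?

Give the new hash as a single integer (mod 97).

Answer: 37

Derivation:
val('j') = 10, val('a') = 1
Position k = 4, exponent = n-1-k = 1
B^1 mod M = 7^1 mod 97 = 7
Delta = (1 - 10) * 7 mod 97 = 34
New hash = (3 + 34) mod 97 = 37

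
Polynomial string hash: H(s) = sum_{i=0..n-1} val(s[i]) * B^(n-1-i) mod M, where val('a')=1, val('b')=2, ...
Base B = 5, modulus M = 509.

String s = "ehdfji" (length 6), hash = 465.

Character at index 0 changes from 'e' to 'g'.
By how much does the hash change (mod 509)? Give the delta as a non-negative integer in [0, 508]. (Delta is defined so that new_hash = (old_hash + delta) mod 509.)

Delta formula: (val(new) - val(old)) * B^(n-1-k) mod M
  val('g') - val('e') = 7 - 5 = 2
  B^(n-1-k) = 5^5 mod 509 = 71
  Delta = 2 * 71 mod 509 = 142

Answer: 142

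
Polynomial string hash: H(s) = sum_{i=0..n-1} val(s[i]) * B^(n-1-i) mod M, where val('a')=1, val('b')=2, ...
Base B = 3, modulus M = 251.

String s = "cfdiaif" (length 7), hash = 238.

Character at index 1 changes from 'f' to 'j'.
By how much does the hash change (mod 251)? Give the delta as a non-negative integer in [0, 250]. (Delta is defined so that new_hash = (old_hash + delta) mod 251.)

Answer: 219

Derivation:
Delta formula: (val(new) - val(old)) * B^(n-1-k) mod M
  val('j') - val('f') = 10 - 6 = 4
  B^(n-1-k) = 3^5 mod 251 = 243
  Delta = 4 * 243 mod 251 = 219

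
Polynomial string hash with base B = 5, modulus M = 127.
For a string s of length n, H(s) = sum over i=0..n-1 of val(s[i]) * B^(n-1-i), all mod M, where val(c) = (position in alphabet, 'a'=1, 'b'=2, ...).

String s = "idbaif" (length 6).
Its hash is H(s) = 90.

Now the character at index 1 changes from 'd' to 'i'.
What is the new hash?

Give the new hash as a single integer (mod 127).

val('d') = 4, val('i') = 9
Position k = 1, exponent = n-1-k = 4
B^4 mod M = 5^4 mod 127 = 117
Delta = (9 - 4) * 117 mod 127 = 77
New hash = (90 + 77) mod 127 = 40

Answer: 40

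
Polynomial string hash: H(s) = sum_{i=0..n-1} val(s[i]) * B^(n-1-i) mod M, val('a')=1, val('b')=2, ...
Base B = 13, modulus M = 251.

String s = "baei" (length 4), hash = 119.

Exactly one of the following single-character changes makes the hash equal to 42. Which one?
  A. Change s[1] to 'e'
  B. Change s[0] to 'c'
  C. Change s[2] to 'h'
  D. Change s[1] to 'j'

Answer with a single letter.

Answer: A

Derivation:
Option A: s[1]='a'->'e', delta=(5-1)*13^2 mod 251 = 174, hash=119+174 mod 251 = 42 <-- target
Option B: s[0]='b'->'c', delta=(3-2)*13^3 mod 251 = 189, hash=119+189 mod 251 = 57
Option C: s[2]='e'->'h', delta=(8-5)*13^1 mod 251 = 39, hash=119+39 mod 251 = 158
Option D: s[1]='a'->'j', delta=(10-1)*13^2 mod 251 = 15, hash=119+15 mod 251 = 134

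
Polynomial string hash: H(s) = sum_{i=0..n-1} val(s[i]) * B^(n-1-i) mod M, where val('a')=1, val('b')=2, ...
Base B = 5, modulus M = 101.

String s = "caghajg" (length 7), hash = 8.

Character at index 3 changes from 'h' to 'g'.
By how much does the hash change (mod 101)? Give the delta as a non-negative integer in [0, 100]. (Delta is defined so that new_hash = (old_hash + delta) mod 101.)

Answer: 77

Derivation:
Delta formula: (val(new) - val(old)) * B^(n-1-k) mod M
  val('g') - val('h') = 7 - 8 = -1
  B^(n-1-k) = 5^3 mod 101 = 24
  Delta = -1 * 24 mod 101 = 77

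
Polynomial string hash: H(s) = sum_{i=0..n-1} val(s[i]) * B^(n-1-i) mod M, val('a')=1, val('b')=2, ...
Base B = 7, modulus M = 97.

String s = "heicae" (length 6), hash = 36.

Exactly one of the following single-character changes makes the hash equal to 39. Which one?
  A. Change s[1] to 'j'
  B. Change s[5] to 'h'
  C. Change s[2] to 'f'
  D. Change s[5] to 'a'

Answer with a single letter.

Answer: B

Derivation:
Option A: s[1]='e'->'j', delta=(10-5)*7^4 mod 97 = 74, hash=36+74 mod 97 = 13
Option B: s[5]='e'->'h', delta=(8-5)*7^0 mod 97 = 3, hash=36+3 mod 97 = 39 <-- target
Option C: s[2]='i'->'f', delta=(6-9)*7^3 mod 97 = 38, hash=36+38 mod 97 = 74
Option D: s[5]='e'->'a', delta=(1-5)*7^0 mod 97 = 93, hash=36+93 mod 97 = 32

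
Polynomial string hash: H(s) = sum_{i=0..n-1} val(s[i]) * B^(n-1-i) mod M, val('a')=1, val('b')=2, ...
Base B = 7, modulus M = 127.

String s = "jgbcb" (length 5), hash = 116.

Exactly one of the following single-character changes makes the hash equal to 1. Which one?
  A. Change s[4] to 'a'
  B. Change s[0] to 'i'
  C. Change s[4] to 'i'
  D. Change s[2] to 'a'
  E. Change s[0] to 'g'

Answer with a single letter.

Answer: B

Derivation:
Option A: s[4]='b'->'a', delta=(1-2)*7^0 mod 127 = 126, hash=116+126 mod 127 = 115
Option B: s[0]='j'->'i', delta=(9-10)*7^4 mod 127 = 12, hash=116+12 mod 127 = 1 <-- target
Option C: s[4]='b'->'i', delta=(9-2)*7^0 mod 127 = 7, hash=116+7 mod 127 = 123
Option D: s[2]='b'->'a', delta=(1-2)*7^2 mod 127 = 78, hash=116+78 mod 127 = 67
Option E: s[0]='j'->'g', delta=(7-10)*7^4 mod 127 = 36, hash=116+36 mod 127 = 25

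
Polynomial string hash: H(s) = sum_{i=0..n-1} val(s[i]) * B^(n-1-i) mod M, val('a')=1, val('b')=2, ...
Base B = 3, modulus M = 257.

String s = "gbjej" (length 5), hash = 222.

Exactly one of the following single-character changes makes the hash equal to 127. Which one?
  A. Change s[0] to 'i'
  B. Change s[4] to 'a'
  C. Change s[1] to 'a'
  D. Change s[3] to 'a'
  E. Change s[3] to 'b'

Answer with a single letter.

Option A: s[0]='g'->'i', delta=(9-7)*3^4 mod 257 = 162, hash=222+162 mod 257 = 127 <-- target
Option B: s[4]='j'->'a', delta=(1-10)*3^0 mod 257 = 248, hash=222+248 mod 257 = 213
Option C: s[1]='b'->'a', delta=(1-2)*3^3 mod 257 = 230, hash=222+230 mod 257 = 195
Option D: s[3]='e'->'a', delta=(1-5)*3^1 mod 257 = 245, hash=222+245 mod 257 = 210
Option E: s[3]='e'->'b', delta=(2-5)*3^1 mod 257 = 248, hash=222+248 mod 257 = 213

Answer: A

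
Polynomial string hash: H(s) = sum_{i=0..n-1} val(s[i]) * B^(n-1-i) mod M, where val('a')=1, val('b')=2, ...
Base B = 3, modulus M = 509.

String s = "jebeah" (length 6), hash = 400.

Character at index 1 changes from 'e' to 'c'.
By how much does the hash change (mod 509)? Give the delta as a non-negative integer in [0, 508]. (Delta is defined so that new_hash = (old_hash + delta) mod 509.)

Delta formula: (val(new) - val(old)) * B^(n-1-k) mod M
  val('c') - val('e') = 3 - 5 = -2
  B^(n-1-k) = 3^4 mod 509 = 81
  Delta = -2 * 81 mod 509 = 347

Answer: 347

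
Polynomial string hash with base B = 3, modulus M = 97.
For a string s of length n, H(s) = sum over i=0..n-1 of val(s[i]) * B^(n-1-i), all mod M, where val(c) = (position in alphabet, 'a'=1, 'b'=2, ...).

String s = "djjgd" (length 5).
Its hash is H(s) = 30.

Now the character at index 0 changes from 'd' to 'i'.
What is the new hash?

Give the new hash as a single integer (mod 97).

Answer: 47

Derivation:
val('d') = 4, val('i') = 9
Position k = 0, exponent = n-1-k = 4
B^4 mod M = 3^4 mod 97 = 81
Delta = (9 - 4) * 81 mod 97 = 17
New hash = (30 + 17) mod 97 = 47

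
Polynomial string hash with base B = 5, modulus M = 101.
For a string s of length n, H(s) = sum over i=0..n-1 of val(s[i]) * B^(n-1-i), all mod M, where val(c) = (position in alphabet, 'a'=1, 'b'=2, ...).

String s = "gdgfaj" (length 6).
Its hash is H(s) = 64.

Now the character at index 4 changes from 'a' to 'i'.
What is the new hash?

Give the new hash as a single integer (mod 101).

Answer: 3

Derivation:
val('a') = 1, val('i') = 9
Position k = 4, exponent = n-1-k = 1
B^1 mod M = 5^1 mod 101 = 5
Delta = (9 - 1) * 5 mod 101 = 40
New hash = (64 + 40) mod 101 = 3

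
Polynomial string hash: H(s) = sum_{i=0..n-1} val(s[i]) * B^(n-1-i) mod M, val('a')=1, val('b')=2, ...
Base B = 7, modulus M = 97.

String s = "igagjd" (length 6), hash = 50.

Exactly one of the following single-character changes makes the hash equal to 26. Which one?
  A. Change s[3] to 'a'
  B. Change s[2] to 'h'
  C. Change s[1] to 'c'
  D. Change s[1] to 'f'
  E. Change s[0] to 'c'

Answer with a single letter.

Answer: B

Derivation:
Option A: s[3]='g'->'a', delta=(1-7)*7^2 mod 97 = 94, hash=50+94 mod 97 = 47
Option B: s[2]='a'->'h', delta=(8-1)*7^3 mod 97 = 73, hash=50+73 mod 97 = 26 <-- target
Option C: s[1]='g'->'c', delta=(3-7)*7^4 mod 97 = 96, hash=50+96 mod 97 = 49
Option D: s[1]='g'->'f', delta=(6-7)*7^4 mod 97 = 24, hash=50+24 mod 97 = 74
Option E: s[0]='i'->'c', delta=(3-9)*7^5 mod 97 = 38, hash=50+38 mod 97 = 88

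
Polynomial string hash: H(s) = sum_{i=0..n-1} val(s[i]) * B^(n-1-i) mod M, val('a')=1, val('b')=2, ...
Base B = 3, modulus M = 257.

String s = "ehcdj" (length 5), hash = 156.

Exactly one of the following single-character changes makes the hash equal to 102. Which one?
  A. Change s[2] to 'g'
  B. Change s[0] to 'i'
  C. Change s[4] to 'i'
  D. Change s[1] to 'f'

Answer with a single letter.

Answer: D

Derivation:
Option A: s[2]='c'->'g', delta=(7-3)*3^2 mod 257 = 36, hash=156+36 mod 257 = 192
Option B: s[0]='e'->'i', delta=(9-5)*3^4 mod 257 = 67, hash=156+67 mod 257 = 223
Option C: s[4]='j'->'i', delta=(9-10)*3^0 mod 257 = 256, hash=156+256 mod 257 = 155
Option D: s[1]='h'->'f', delta=(6-8)*3^3 mod 257 = 203, hash=156+203 mod 257 = 102 <-- target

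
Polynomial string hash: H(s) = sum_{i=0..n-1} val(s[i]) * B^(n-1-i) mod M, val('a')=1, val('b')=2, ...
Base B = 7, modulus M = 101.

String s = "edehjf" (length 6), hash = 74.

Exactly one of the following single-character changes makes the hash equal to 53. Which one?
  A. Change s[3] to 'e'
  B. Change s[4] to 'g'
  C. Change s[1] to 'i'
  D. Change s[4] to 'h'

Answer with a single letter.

Option A: s[3]='h'->'e', delta=(5-8)*7^2 mod 101 = 55, hash=74+55 mod 101 = 28
Option B: s[4]='j'->'g', delta=(7-10)*7^1 mod 101 = 80, hash=74+80 mod 101 = 53 <-- target
Option C: s[1]='d'->'i', delta=(9-4)*7^4 mod 101 = 87, hash=74+87 mod 101 = 60
Option D: s[4]='j'->'h', delta=(8-10)*7^1 mod 101 = 87, hash=74+87 mod 101 = 60

Answer: B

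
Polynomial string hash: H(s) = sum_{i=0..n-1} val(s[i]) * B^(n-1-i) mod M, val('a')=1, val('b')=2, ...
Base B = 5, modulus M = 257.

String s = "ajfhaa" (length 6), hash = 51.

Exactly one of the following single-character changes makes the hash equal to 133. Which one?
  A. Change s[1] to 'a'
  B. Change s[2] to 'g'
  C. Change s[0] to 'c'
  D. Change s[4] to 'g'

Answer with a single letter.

Answer: C

Derivation:
Option A: s[1]='j'->'a', delta=(1-10)*5^4 mod 257 = 29, hash=51+29 mod 257 = 80
Option B: s[2]='f'->'g', delta=(7-6)*5^3 mod 257 = 125, hash=51+125 mod 257 = 176
Option C: s[0]='a'->'c', delta=(3-1)*5^5 mod 257 = 82, hash=51+82 mod 257 = 133 <-- target
Option D: s[4]='a'->'g', delta=(7-1)*5^1 mod 257 = 30, hash=51+30 mod 257 = 81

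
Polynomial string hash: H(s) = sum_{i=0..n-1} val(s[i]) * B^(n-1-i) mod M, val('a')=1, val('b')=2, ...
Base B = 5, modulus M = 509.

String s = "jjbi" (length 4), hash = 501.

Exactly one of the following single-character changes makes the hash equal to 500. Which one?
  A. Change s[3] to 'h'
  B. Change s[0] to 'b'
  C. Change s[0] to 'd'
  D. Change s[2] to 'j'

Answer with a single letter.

Option A: s[3]='i'->'h', delta=(8-9)*5^0 mod 509 = 508, hash=501+508 mod 509 = 500 <-- target
Option B: s[0]='j'->'b', delta=(2-10)*5^3 mod 509 = 18, hash=501+18 mod 509 = 10
Option C: s[0]='j'->'d', delta=(4-10)*5^3 mod 509 = 268, hash=501+268 mod 509 = 260
Option D: s[2]='b'->'j', delta=(10-2)*5^1 mod 509 = 40, hash=501+40 mod 509 = 32

Answer: A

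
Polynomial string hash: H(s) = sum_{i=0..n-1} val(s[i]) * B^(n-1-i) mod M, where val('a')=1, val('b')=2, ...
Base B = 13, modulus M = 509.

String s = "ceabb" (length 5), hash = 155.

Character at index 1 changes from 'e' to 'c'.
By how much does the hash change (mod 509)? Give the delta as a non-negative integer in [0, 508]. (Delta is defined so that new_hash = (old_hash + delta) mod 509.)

Delta formula: (val(new) - val(old)) * B^(n-1-k) mod M
  val('c') - val('e') = 3 - 5 = -2
  B^(n-1-k) = 13^3 mod 509 = 161
  Delta = -2 * 161 mod 509 = 187

Answer: 187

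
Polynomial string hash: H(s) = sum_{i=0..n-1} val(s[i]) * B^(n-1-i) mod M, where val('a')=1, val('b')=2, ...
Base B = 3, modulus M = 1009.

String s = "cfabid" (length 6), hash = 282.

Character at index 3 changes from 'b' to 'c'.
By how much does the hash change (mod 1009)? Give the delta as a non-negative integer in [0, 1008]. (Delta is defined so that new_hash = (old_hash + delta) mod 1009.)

Answer: 9

Derivation:
Delta formula: (val(new) - val(old)) * B^(n-1-k) mod M
  val('c') - val('b') = 3 - 2 = 1
  B^(n-1-k) = 3^2 mod 1009 = 9
  Delta = 1 * 9 mod 1009 = 9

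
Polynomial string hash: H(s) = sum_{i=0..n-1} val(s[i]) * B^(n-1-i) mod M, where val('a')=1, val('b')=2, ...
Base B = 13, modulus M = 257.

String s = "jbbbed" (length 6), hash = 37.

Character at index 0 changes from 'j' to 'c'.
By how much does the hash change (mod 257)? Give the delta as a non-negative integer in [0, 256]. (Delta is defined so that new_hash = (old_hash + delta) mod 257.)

Answer: 247

Derivation:
Delta formula: (val(new) - val(old)) * B^(n-1-k) mod M
  val('c') - val('j') = 3 - 10 = -7
  B^(n-1-k) = 13^5 mod 257 = 185
  Delta = -7 * 185 mod 257 = 247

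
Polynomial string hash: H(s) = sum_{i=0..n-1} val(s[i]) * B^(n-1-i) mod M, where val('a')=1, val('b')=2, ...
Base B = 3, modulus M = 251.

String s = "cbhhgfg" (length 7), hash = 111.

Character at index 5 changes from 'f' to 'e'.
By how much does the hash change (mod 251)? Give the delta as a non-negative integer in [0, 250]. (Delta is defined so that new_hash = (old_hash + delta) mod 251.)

Delta formula: (val(new) - val(old)) * B^(n-1-k) mod M
  val('e') - val('f') = 5 - 6 = -1
  B^(n-1-k) = 3^1 mod 251 = 3
  Delta = -1 * 3 mod 251 = 248

Answer: 248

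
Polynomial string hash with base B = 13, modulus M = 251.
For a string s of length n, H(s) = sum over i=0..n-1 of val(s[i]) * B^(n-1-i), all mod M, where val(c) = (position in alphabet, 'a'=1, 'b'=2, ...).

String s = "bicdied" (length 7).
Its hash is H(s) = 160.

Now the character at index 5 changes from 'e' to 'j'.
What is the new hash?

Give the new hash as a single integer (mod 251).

val('e') = 5, val('j') = 10
Position k = 5, exponent = n-1-k = 1
B^1 mod M = 13^1 mod 251 = 13
Delta = (10 - 5) * 13 mod 251 = 65
New hash = (160 + 65) mod 251 = 225

Answer: 225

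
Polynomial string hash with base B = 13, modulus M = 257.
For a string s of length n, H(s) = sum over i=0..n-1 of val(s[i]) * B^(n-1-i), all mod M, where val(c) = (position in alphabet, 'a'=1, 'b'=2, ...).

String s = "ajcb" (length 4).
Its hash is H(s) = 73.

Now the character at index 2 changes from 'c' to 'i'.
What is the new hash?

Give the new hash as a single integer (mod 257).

val('c') = 3, val('i') = 9
Position k = 2, exponent = n-1-k = 1
B^1 mod M = 13^1 mod 257 = 13
Delta = (9 - 3) * 13 mod 257 = 78
New hash = (73 + 78) mod 257 = 151

Answer: 151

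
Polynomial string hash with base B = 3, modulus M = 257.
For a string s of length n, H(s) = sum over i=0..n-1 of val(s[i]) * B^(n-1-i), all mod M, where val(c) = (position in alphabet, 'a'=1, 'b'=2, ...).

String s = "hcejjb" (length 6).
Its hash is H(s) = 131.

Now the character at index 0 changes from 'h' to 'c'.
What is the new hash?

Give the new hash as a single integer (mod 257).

Answer: 201

Derivation:
val('h') = 8, val('c') = 3
Position k = 0, exponent = n-1-k = 5
B^5 mod M = 3^5 mod 257 = 243
Delta = (3 - 8) * 243 mod 257 = 70
New hash = (131 + 70) mod 257 = 201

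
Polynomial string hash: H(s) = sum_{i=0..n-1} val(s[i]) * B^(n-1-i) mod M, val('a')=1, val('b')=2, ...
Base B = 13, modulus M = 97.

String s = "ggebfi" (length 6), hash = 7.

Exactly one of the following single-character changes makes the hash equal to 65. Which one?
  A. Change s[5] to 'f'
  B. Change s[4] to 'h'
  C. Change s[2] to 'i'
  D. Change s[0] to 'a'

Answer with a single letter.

Option A: s[5]='i'->'f', delta=(6-9)*13^0 mod 97 = 94, hash=7+94 mod 97 = 4
Option B: s[4]='f'->'h', delta=(8-6)*13^1 mod 97 = 26, hash=7+26 mod 97 = 33
Option C: s[2]='e'->'i', delta=(9-5)*13^3 mod 97 = 58, hash=7+58 mod 97 = 65 <-- target
Option D: s[0]='g'->'a', delta=(1-7)*13^5 mod 97 = 41, hash=7+41 mod 97 = 48

Answer: C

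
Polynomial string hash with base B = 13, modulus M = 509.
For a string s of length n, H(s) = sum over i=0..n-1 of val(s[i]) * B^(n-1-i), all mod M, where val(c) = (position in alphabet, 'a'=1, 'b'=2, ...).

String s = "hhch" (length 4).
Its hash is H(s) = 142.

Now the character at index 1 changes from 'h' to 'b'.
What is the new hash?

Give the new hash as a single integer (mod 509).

val('h') = 8, val('b') = 2
Position k = 1, exponent = n-1-k = 2
B^2 mod M = 13^2 mod 509 = 169
Delta = (2 - 8) * 169 mod 509 = 4
New hash = (142 + 4) mod 509 = 146

Answer: 146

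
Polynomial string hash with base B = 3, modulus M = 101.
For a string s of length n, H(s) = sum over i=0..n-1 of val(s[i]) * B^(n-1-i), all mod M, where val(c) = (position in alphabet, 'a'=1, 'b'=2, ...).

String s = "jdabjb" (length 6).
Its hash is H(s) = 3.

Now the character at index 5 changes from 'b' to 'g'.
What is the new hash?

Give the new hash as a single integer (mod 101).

Answer: 8

Derivation:
val('b') = 2, val('g') = 7
Position k = 5, exponent = n-1-k = 0
B^0 mod M = 3^0 mod 101 = 1
Delta = (7 - 2) * 1 mod 101 = 5
New hash = (3 + 5) mod 101 = 8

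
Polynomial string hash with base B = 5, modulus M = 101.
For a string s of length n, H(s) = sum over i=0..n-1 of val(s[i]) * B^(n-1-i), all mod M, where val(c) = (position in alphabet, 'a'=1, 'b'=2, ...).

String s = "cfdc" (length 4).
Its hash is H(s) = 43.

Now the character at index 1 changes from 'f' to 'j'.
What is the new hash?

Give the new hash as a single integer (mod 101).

Answer: 42

Derivation:
val('f') = 6, val('j') = 10
Position k = 1, exponent = n-1-k = 2
B^2 mod M = 5^2 mod 101 = 25
Delta = (10 - 6) * 25 mod 101 = 100
New hash = (43 + 100) mod 101 = 42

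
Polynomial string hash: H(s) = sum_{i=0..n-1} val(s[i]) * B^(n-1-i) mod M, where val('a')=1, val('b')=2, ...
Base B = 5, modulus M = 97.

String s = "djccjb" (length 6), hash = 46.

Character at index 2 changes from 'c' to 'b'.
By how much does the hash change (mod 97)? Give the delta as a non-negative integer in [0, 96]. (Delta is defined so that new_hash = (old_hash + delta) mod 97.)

Answer: 69

Derivation:
Delta formula: (val(new) - val(old)) * B^(n-1-k) mod M
  val('b') - val('c') = 2 - 3 = -1
  B^(n-1-k) = 5^3 mod 97 = 28
  Delta = -1 * 28 mod 97 = 69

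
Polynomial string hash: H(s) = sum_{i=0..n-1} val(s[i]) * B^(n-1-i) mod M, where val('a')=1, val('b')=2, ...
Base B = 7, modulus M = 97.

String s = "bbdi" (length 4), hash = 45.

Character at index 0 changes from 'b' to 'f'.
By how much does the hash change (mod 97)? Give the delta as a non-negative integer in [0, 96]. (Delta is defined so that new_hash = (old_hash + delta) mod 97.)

Delta formula: (val(new) - val(old)) * B^(n-1-k) mod M
  val('f') - val('b') = 6 - 2 = 4
  B^(n-1-k) = 7^3 mod 97 = 52
  Delta = 4 * 52 mod 97 = 14

Answer: 14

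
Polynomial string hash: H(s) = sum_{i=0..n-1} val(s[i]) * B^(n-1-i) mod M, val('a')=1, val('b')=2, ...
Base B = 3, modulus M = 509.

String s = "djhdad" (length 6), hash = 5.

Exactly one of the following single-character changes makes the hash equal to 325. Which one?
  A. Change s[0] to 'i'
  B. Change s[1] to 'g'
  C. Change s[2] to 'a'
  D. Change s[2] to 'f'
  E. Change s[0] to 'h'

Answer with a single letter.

Answer: C

Derivation:
Option A: s[0]='d'->'i', delta=(9-4)*3^5 mod 509 = 197, hash=5+197 mod 509 = 202
Option B: s[1]='j'->'g', delta=(7-10)*3^4 mod 509 = 266, hash=5+266 mod 509 = 271
Option C: s[2]='h'->'a', delta=(1-8)*3^3 mod 509 = 320, hash=5+320 mod 509 = 325 <-- target
Option D: s[2]='h'->'f', delta=(6-8)*3^3 mod 509 = 455, hash=5+455 mod 509 = 460
Option E: s[0]='d'->'h', delta=(8-4)*3^5 mod 509 = 463, hash=5+463 mod 509 = 468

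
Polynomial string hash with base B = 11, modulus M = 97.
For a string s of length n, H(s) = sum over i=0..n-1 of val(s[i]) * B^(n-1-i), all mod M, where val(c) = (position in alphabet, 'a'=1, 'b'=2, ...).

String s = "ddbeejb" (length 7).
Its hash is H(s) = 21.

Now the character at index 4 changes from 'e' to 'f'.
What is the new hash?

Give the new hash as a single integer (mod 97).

Answer: 45

Derivation:
val('e') = 5, val('f') = 6
Position k = 4, exponent = n-1-k = 2
B^2 mod M = 11^2 mod 97 = 24
Delta = (6 - 5) * 24 mod 97 = 24
New hash = (21 + 24) mod 97 = 45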